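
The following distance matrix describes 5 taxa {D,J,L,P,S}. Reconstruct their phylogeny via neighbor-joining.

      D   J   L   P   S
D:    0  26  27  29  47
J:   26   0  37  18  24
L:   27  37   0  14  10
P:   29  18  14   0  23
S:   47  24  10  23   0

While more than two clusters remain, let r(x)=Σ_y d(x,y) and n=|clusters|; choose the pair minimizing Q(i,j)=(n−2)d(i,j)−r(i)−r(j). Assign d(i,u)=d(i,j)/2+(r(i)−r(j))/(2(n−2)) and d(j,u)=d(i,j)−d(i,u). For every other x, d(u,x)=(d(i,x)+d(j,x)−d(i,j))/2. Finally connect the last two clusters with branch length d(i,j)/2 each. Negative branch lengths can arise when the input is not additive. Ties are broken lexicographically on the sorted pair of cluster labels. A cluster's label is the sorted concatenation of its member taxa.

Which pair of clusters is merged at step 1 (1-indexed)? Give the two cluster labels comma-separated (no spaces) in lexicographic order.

iteration 1: select L,S (d=10, Q=-162); attach at lengths (7/3, 23/3); label the merged cluster LS
  updated: d(D,LS)=32, d(J,LS)=51/2, d(LS,P)=27/2
iteration 2: select D,J (d=26, Q=-209/2); attach at lengths (139/8, 69/8); label the merged cluster DJ
  updated: d(DJ,LS)=63/4, d(DJ,P)=21/2
iteration 3: select DJ,LS (d=63/4, Q=-159/4); attach at lengths (51/8, 75/8); label the merged cluster DJLS
  updated: d(DJLS,P)=33/8
iteration 4: select DJLS,P (d=33/8); attach at lengths (33/16, 33/16); label the merged cluster DJLPS
final tree: (((D:139/8,J:69/8):51/8,(L:7/3,S:23/3):75/8):33/16,P:33/16)
total length: 447/8

L,S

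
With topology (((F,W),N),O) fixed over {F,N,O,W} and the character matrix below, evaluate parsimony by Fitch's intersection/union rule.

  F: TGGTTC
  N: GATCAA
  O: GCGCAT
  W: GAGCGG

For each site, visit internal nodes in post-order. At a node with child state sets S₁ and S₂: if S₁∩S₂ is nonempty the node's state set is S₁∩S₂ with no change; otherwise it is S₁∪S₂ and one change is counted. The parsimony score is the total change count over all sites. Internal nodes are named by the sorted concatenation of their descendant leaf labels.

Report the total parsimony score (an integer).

10

[col 0] FW: children F:{T}, W:{G} ∪→ {G,T}; cost 1
[col 0] FNW: children FW:{G,T}, N:{G} ∩→ {G}; cost 0
[col 0] FNOW: children FNW:{G}, O:{G} ∩→ {G}; cost 0
[col 1] FW: children F:{G}, W:{A} ∪→ {A,G}; cost 1
[col 1] FNW: children FW:{A,G}, N:{A} ∩→ {A}; cost 0
[col 1] FNOW: children FNW:{A}, O:{C} ∪→ {A,C}; cost 1
[col 2] FW: children F:{G}, W:{G} ∩→ {G}; cost 0
[col 2] FNW: children FW:{G}, N:{T} ∪→ {G,T}; cost 1
[col 2] FNOW: children FNW:{G,T}, O:{G} ∩→ {G}; cost 0
[col 3] FW: children F:{T}, W:{C} ∪→ {C,T}; cost 1
[col 3] FNW: children FW:{C,T}, N:{C} ∩→ {C}; cost 0
[col 3] FNOW: children FNW:{C}, O:{C} ∩→ {C}; cost 0
[col 4] FW: children F:{T}, W:{G} ∪→ {G,T}; cost 1
[col 4] FNW: children FW:{G,T}, N:{A} ∪→ {A,G,T}; cost 1
[col 4] FNOW: children FNW:{A,G,T}, O:{A} ∩→ {A}; cost 0
[col 5] FW: children F:{C}, W:{G} ∪→ {C,G}; cost 1
[col 5] FNW: children FW:{C,G}, N:{A} ∪→ {A,C,G}; cost 1
[col 5] FNOW: children FNW:{A,C,G}, O:{T} ∪→ {A,C,G,T}; cost 1
per-site changes: [1, 2, 1, 1, 2, 3]; total = 10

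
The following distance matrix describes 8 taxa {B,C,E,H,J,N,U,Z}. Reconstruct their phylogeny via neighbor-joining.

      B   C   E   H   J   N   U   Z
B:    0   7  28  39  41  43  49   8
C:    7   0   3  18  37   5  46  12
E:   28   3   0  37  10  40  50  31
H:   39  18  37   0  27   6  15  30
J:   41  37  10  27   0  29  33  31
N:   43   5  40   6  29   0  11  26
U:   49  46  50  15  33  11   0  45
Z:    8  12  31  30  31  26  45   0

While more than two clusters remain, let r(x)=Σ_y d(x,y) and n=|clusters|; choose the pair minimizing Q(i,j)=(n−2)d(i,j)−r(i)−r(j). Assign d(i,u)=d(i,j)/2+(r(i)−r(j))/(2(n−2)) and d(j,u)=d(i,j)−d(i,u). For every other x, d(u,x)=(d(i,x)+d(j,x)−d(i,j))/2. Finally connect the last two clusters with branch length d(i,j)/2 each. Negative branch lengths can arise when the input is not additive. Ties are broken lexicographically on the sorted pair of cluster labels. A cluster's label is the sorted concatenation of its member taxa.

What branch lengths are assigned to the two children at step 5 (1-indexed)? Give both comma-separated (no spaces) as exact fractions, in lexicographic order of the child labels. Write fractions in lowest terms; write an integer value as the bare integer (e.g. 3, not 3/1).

1. join B+Z (d=8, Q=-350) ⇒ BZ; edges |B|=20/3, |Z|=4/3
  updated: d(BZ,C)=11/2, d(BZ,E)=51/2, d(BZ,H)=61/2, d(BZ,J)=32, d(BZ,N)=61/2, d(BZ,U)=43
2. join E+J (d=10, Q=-567/2) ⇒ EJ; edges |E|=19/4, |J|=21/4
  updated: d(BZ,EJ)=95/4, d(C,EJ)=15, d(EJ,H)=27, d(EJ,N)=59/2, d(EJ,U)=73/2
3. join BZ+C (d=11/2, Q=-803/4) ⇒ BCZ; edges |BZ|=263/32, |C|=-87/32
  updated: d(BCZ,EJ)=133/8, d(BCZ,H)=43/2, d(BCZ,N)=15, d(BCZ,U)=167/4
4. join BCZ+EJ (d=133/8, Q=-1237/8) ⇒ BCEJZ; edges |BCZ|=281/48, |EJ|=517/48
  updated: d(BCEJZ,H)=255/16, d(BCEJZ,N)=223/16, d(BCEJZ,U)=493/16
5. join BCEJZ+H (d=255/16, Q=-263/4) ⇒ BCEHJZ; edges |BCEJZ|=445/32, |H|=65/32
  updated: d(BCEHJZ,N)=2, d(BCEHJZ,U)=239/16
6. join BCEHJZ+N (d=2, Q=-447/16) ⇒ BCEHJNZ; edges |BCEHJZ|=95/32, |N|=-31/32
  updated: d(BCEHJNZ,U)=383/32
7. join BCEHJNZ+U (d=383/32) ⇒ BCEHJNUZ; edges |BCEHJNZ|=383/64, |U|=383/64
final tree: ((((((B:20/3,Z:4/3):263/32,C:-87/32):281/48,(E:19/4,J:21/4):517/48):445/32,H:65/32):95/32,N:-31/32):383/64,U:383/64)
total length: 2241/32

445/32,65/32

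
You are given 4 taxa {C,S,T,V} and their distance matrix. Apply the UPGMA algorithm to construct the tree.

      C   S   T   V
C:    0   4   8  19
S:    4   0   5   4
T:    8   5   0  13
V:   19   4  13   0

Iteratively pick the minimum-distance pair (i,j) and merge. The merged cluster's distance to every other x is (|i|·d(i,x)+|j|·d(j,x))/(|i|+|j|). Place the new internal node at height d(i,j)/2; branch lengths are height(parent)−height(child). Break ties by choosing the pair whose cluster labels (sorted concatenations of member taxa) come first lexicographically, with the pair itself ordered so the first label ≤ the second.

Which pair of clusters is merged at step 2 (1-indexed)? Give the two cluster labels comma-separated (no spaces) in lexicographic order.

CS,T

step 1: merge (C,S) at d=4; branch lengths C→2, S→2; new cluster CS
  updated: d(CS,T)=13/2, d(CS,V)=23/2
step 2: merge (CS,T) at d=13/2; branch lengths CS→5/4, T→13/4; new cluster CST
  updated: d(CST,V)=12
step 3: merge (CST,V) at d=12; branch lengths CST→11/4, V→6; new cluster CSTV
final tree: (((C:2,S:2):5/4,T:13/4):11/4,V:6)
total length: 69/4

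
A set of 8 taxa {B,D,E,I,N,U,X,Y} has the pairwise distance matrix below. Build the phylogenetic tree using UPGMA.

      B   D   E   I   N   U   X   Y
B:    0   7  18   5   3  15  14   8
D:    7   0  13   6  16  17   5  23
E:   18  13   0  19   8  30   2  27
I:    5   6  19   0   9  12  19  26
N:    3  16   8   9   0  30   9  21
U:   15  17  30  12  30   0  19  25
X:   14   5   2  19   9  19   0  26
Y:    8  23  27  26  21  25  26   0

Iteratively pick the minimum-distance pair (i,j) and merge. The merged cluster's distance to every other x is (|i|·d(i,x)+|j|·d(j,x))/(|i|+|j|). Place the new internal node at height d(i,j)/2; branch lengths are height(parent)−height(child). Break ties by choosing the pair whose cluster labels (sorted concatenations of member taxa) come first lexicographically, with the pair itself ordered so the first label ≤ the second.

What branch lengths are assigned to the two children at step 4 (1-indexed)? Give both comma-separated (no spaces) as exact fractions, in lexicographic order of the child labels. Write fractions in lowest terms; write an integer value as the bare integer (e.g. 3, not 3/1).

1. join E+X (d=2) ⇒ EX; edges |E|=1, |X|=1
  updated: d(B,EX)=16, d(D,EX)=9, d(EX,I)=19, d(EX,N)=17/2, d(EX,U)=49/2, d(EX,Y)=53/2
2. join B+N (d=3) ⇒ BN; edges |B|=3/2, |N|=3/2
  updated: d(BN,D)=23/2, d(BN,EX)=49/4, d(BN,I)=7, d(BN,U)=45/2, d(BN,Y)=29/2
3. join D+I (d=6) ⇒ DI; edges |D|=3, |I|=3
  updated: d(BN,DI)=37/4, d(DI,EX)=14, d(DI,U)=29/2, d(DI,Y)=49/2
4. join BN+DI (d=37/4) ⇒ BDIN; edges |BN|=25/8, |DI|=13/8
  updated: d(BDIN,EX)=105/8, d(BDIN,U)=37/2, d(BDIN,Y)=39/2
5. join BDIN+EX (d=105/8) ⇒ BDEINX; edges |BDIN|=31/16, |EX|=89/16
  updated: d(BDEINX,U)=41/2, d(BDEINX,Y)=131/6
6. join BDEINX+U (d=41/2) ⇒ BDEINUX; edges |BDEINX|=59/16, |U|=41/4
  updated: d(BDEINUX,Y)=156/7
7. join BDEINUX+Y (d=156/7) ⇒ BDEINUXY; edges |BDEINUX|=25/28, |Y|=78/7
final tree: (((((B:3/2,N:3/2):25/8,(D:3,I:3):13/8):31/16,(E:1,X:1):89/16):59/16,U:41/4):25/28,Y:78/7)
total length: 5513/112

25/8,13/8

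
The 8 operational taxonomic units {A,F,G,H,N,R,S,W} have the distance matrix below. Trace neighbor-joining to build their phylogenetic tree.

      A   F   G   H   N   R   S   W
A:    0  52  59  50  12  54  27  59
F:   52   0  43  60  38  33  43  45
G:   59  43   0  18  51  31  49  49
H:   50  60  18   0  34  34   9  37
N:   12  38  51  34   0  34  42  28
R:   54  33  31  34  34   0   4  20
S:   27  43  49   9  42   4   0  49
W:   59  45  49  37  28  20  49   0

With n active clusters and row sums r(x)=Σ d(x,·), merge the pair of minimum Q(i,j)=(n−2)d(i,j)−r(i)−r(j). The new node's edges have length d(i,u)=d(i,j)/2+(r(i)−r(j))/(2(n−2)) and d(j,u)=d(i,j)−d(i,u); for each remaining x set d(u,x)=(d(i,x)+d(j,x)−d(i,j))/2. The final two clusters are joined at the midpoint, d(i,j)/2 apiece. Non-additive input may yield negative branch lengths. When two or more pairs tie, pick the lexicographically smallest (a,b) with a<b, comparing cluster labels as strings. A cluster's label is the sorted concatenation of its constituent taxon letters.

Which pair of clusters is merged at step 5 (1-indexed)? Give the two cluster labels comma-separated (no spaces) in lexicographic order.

iteration 1: select A,N (d=12, Q=-480); attach at lengths (73/6, -1/6); label the merged cluster AN
  updated: d(AN,F)=39, d(AN,G)=49, d(AN,H)=36, d(AN,R)=38, d(AN,S)=57/2, d(AN,W)=75/2
iteration 2: select G,H (d=18, Q=-343); attach at lengths (27/2, 9/2); label the merged cluster GH
  updated: d(AN,GH)=67/2, d(F,GH)=85/2, d(GH,R)=47/2, d(GH,S)=20, d(GH,W)=34
iteration 3: select R,S (d=4, Q=-247); attach at lengths (-5/4, 21/4); label the merged cluster RS
  updated: d(AN,RS)=125/4, d(F,RS)=36, d(GH,RS)=79/4, d(RS,W)=65/2
iteration 4: select GH,RS (d=79/4, Q=-190); attach at lengths (139/12, 49/6); label the merged cluster GHRS
  updated: d(AN,GHRS)=45/2, d(F,GHRS)=235/8, d(GHRS,W)=187/8
iteration 5: select AN,F (d=39, Q=-1075/8); attach at lengths (509/32, 739/32); label the merged cluster AFN
  updated: d(AFN,GHRS)=103/16, d(AFN,W)=87/4
iteration 6: select AFN,GHRS (d=103/16, Q=-825/16); attach at lengths (77/32, 129/32); label the merged cluster AFGHNRS
  updated: d(AFGHNRS,W)=619/32
iteration 7: select AFGHNRS,W (d=619/32); attach at lengths (619/64, 619/64); label the merged cluster AFGHNRSW
final tree: ((((A:73/6,N:-1/6):509/32,F:739/32):77/32,((G:27/2,H:9/2):139/12,(R:-5/4,S:21/4):49/6):129/32):619/64,W:619/64)
total length: 3793/32

AN,F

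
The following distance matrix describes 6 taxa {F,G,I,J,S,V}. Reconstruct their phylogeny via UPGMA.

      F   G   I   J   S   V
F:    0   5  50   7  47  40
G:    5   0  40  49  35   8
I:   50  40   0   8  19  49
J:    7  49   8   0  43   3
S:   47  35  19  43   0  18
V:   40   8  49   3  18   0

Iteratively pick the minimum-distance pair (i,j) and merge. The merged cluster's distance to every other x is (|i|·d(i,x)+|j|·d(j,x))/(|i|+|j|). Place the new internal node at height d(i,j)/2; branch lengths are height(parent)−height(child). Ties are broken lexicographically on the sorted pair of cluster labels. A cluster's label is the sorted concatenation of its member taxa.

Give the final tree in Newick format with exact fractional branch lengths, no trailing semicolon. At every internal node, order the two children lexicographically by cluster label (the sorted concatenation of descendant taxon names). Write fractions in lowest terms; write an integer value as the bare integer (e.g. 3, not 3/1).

step 1: merge (J,V) at d=3; branch lengths J→3/2, V→3/2; new cluster JV
  updated: d(F,JV)=47/2, d(G,JV)=57/2, d(I,JV)=57/2, d(JV,S)=61/2
step 2: merge (F,G) at d=5; branch lengths F→5/2, G→5/2; new cluster FG
  updated: d(FG,I)=45, d(FG,JV)=26, d(FG,S)=41
step 3: merge (I,S) at d=19; branch lengths I→19/2, S→19/2; new cluster IS
  updated: d(FG,IS)=43, d(IS,JV)=59/2
step 4: merge (FG,JV) at d=26; branch lengths FG→21/2, JV→23/2; new cluster FGJV
  updated: d(FGJV,IS)=145/4
step 5: merge (FGJV,IS) at d=145/4; branch lengths FGJV→41/8, IS→69/8; new cluster FGIJSV
final tree: (((F:5/2,G:5/2):21/2,(J:3/2,V:3/2):23/2):41/8,(I:19/2,S:19/2):69/8)
total length: 251/4

(((F:5/2,G:5/2):21/2,(J:3/2,V:3/2):23/2):41/8,(I:19/2,S:19/2):69/8)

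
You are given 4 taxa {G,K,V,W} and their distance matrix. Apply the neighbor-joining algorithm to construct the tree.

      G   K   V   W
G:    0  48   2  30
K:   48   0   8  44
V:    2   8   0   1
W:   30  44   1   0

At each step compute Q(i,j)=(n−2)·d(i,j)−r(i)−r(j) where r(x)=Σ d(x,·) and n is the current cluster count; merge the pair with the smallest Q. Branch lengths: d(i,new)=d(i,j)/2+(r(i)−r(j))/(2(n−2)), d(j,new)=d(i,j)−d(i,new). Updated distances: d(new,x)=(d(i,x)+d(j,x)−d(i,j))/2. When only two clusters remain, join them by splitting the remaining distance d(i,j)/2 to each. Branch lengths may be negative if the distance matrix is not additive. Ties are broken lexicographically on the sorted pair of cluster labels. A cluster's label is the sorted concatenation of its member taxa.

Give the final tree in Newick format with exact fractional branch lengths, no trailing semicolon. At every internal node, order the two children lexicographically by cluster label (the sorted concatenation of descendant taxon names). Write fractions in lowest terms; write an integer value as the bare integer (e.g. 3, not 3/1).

(((G:65/4,W:55/4):19/4,K:105/4):-73/8,V:-73/8)

iteration 1: select G,W (d=30, Q=-95); attach at lengths (65/4, 55/4); label the merged cluster GW
  updated: d(GW,K)=31, d(GW,V)=-27/2
iteration 2: select GW,K (d=31, Q=-51/2); attach at lengths (19/4, 105/4); label the merged cluster GKW
  updated: d(GKW,V)=-73/4
iteration 3: select GKW,V (d=-73/4); attach at lengths (-73/8, -73/8); label the merged cluster GKVW
final tree: (((G:65/4,W:55/4):19/4,K:105/4):-73/8,V:-73/8)
total length: 171/4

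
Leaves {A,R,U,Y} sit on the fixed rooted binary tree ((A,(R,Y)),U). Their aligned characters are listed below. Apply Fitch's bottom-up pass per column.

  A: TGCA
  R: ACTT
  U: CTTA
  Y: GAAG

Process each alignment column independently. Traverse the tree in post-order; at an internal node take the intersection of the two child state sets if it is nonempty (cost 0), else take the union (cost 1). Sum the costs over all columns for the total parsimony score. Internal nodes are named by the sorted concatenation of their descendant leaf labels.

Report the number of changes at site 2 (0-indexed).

RY@0: {A} ∪ {G} = {A,G} (union, +1)
ARY@0: {T} ∪ {A,G} = {A,G,T} (union, +1)
ARUY@0: {A,G,T} ∪ {C} = {A,C,G,T} (union, +1)
RY@1: {C} ∪ {A} = {A,C} (union, +1)
ARY@1: {G} ∪ {A,C} = {A,C,G} (union, +1)
ARUY@1: {A,C,G} ∪ {T} = {A,C,G,T} (union, +1)
RY@2: {T} ∪ {A} = {A,T} (union, +1)
ARY@2: {C} ∪ {A,T} = {A,C,T} (union, +1)
ARUY@2: {A,C,T} ∩ {T} = {T} (intersection, +0)
RY@3: {T} ∪ {G} = {G,T} (union, +1)
ARY@3: {A} ∪ {G,T} = {A,G,T} (union, +1)
ARUY@3: {A,G,T} ∩ {A} = {A} (intersection, +0)
per-site changes: [3, 3, 2, 2]; total = 10

2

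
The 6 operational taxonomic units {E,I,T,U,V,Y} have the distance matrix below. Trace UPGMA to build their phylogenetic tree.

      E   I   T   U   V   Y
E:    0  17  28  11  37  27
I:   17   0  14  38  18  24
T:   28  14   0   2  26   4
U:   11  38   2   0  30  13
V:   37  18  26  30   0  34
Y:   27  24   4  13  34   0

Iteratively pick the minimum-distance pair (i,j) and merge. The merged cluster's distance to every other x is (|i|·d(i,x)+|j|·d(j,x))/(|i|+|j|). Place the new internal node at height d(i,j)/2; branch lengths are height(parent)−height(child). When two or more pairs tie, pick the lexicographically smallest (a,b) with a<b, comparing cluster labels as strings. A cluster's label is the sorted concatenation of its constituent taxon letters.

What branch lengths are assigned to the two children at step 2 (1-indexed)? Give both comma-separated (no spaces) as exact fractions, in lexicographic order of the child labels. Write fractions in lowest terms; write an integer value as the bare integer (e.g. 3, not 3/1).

13/4,17/4

step 1: merge (T,U) at d=2; branch lengths T→1, U→1; new cluster TU
  updated: d(E,TU)=39/2, d(I,TU)=26, d(TU,V)=28, d(TU,Y)=17/2
step 2: merge (TU,Y) at d=17/2; branch lengths TU→13/4, Y→17/4; new cluster TUY
  updated: d(E,TUY)=22, d(I,TUY)=76/3, d(TUY,V)=30
step 3: merge (E,I) at d=17; branch lengths E→17/2, I→17/2; new cluster EI
  updated: d(EI,TUY)=71/3, d(EI,V)=55/2
step 4: merge (EI,TUY) at d=71/3; branch lengths EI→10/3, TUY→91/12; new cluster EITUY
  updated: d(EITUY,V)=29
step 5: merge (EITUY,V) at d=29; branch lengths EITUY→8/3, V→29/2; new cluster EITUVY
final tree: (((E:17/2,I:17/2):10/3,((T:1,U:1):13/4,Y:17/4):91/12):8/3,V:29/2)
total length: 655/12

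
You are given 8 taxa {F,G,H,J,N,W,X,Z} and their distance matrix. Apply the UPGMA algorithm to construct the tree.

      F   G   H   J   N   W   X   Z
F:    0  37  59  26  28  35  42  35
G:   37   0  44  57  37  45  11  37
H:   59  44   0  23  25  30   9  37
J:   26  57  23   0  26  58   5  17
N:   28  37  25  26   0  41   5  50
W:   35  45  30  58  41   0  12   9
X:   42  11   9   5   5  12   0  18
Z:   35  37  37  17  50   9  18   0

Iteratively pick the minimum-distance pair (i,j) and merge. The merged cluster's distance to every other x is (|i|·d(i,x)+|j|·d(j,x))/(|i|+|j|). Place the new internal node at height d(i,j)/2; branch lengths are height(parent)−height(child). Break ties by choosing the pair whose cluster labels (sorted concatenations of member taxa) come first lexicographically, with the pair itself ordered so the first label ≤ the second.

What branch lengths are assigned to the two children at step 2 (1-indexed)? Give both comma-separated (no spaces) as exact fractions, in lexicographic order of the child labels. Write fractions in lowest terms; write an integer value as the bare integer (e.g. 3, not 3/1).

iteration 1: select J,X (d=5); attach at lengths (5/2, 5/2); label the merged cluster JX
  updated: d(F,JX)=34, d(G,JX)=34, d(H,JX)=16, d(JX,N)=31/2, d(JX,W)=35, d(JX,Z)=35/2
iteration 2: select W,Z (d=9); attach at lengths (9/2, 9/2); label the merged cluster WZ
  updated: d(F,WZ)=35, d(G,WZ)=41, d(H,WZ)=67/2, d(JX,WZ)=105/4, d(N,WZ)=91/2
iteration 3: select JX,N (d=31/2); attach at lengths (21/4, 31/4); label the merged cluster JNX
  updated: d(F,JNX)=32, d(G,JNX)=35, d(H,JNX)=19, d(JNX,WZ)=98/3
iteration 4: select H,JNX (d=19); attach at lengths (19/2, 7/4); label the merged cluster HJNX
  updated: d(F,HJNX)=155/4, d(G,HJNX)=149/4, d(HJNX,WZ)=263/8
iteration 5: select HJNX,WZ (d=263/8); attach at lengths (111/16, 191/16); label the merged cluster HJNWXZ
  updated: d(F,HJNWXZ)=75/2, d(G,HJNWXZ)=77/2
iteration 6: select F,G (d=37); attach at lengths (37/2, 37/2); label the merged cluster FG
  updated: d(FG,HJNWXZ)=38
iteration 7: select FG,HJNWXZ (d=38); attach at lengths (1/2, 41/16); label the merged cluster FGHJNWXZ
final tree: ((F:37/2,G:37/2):1/2,((H:19/2,((J:5/2,X:5/2):21/4,N:31/4):7/4):111/16,(W:9/2,Z:9/2):191/16):41/16)
total length: 1555/16

9/2,9/2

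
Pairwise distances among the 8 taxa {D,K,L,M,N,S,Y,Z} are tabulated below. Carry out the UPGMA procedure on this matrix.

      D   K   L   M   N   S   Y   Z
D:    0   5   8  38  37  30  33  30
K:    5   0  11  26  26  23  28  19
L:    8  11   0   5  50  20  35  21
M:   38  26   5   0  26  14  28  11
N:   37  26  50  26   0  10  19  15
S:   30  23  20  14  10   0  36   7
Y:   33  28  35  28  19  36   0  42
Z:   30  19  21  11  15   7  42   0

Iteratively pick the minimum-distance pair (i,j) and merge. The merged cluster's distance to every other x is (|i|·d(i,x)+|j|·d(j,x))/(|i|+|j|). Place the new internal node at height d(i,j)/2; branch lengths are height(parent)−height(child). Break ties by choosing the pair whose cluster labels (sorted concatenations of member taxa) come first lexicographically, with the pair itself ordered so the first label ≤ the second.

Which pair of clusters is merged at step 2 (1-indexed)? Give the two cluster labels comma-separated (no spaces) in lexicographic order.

iteration 1: select D,K (d=5); attach at lengths (5/2, 5/2); label the merged cluster DK
  updated: d(DK,L)=19/2, d(DK,M)=32, d(DK,N)=63/2, d(DK,S)=53/2, d(DK,Y)=61/2, d(DK,Z)=49/2
iteration 2: select L,M (d=5); attach at lengths (5/2, 5/2); label the merged cluster LM
  updated: d(DK,LM)=83/4, d(LM,N)=38, d(LM,S)=17, d(LM,Y)=63/2, d(LM,Z)=16
iteration 3: select S,Z (d=7); attach at lengths (7/2, 7/2); label the merged cluster SZ
  updated: d(DK,SZ)=51/2, d(LM,SZ)=33/2, d(N,SZ)=25/2, d(SZ,Y)=39
iteration 4: select N,SZ (d=25/2); attach at lengths (25/4, 11/4); label the merged cluster NSZ
  updated: d(DK,NSZ)=55/2, d(LM,NSZ)=71/3, d(NSZ,Y)=97/3
iteration 5: select DK,LM (d=83/4); attach at lengths (63/8, 63/8); label the merged cluster DKLM
  updated: d(DKLM,NSZ)=307/12, d(DKLM,Y)=31
iteration 6: select DKLM,NSZ (d=307/12); attach at lengths (29/12, 157/24); label the merged cluster DKLMNSZ
  updated: d(DKLMNSZ,Y)=221/7
iteration 7: select DKLMNSZ,Y (d=221/7); attach at lengths (503/168, 221/14); label the merged cluster DKLMNSYZ
final tree: ((((D:5/2,K:5/2):63/8,(L:5/2,M:5/2):63/8):29/12,(N:25/4,(S:7/2,Z:7/2):11/4):157/24):503/168,Y:221/14)
total length: 5837/84

L,M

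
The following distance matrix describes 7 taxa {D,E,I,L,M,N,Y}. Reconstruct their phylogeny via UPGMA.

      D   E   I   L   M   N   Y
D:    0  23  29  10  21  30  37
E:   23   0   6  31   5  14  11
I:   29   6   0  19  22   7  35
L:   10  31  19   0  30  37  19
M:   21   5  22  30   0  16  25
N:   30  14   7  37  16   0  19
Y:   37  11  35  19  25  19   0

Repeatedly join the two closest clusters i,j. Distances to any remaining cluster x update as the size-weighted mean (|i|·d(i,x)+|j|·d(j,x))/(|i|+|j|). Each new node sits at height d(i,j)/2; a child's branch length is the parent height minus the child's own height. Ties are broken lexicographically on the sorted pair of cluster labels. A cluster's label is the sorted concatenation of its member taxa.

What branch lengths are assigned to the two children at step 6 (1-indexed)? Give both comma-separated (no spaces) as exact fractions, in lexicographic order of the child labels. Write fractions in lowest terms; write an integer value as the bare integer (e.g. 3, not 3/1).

iteration 1: select E,M (d=5); attach at lengths (5/2, 5/2); label the merged cluster EM
  updated: d(D,EM)=22, d(EM,I)=14, d(EM,L)=61/2, d(EM,N)=15, d(EM,Y)=18
iteration 2: select I,N (d=7); attach at lengths (7/2, 7/2); label the merged cluster IN
  updated: d(D,IN)=59/2, d(EM,IN)=29/2, d(IN,L)=28, d(IN,Y)=27
iteration 3: select D,L (d=10); attach at lengths (5, 5); label the merged cluster DL
  updated: d(DL,EM)=105/4, d(DL,IN)=115/4, d(DL,Y)=28
iteration 4: select EM,IN (d=29/2); attach at lengths (19/4, 15/4); label the merged cluster EIMN
  updated: d(DL,EIMN)=55/2, d(EIMN,Y)=45/2
iteration 5: select EIMN,Y (d=45/2); attach at lengths (4, 45/4); label the merged cluster EIMNY
  updated: d(DL,EIMNY)=138/5
iteration 6: select DL,EIMNY (d=138/5); attach at lengths (44/5, 51/20); label the merged cluster DEILMNY
final tree: ((D:5,L:5):44/5,(((E:5/2,M:5/2):19/4,(I:7/2,N:7/2):15/4):4,Y:45/4):51/20)
total length: 571/10

44/5,51/20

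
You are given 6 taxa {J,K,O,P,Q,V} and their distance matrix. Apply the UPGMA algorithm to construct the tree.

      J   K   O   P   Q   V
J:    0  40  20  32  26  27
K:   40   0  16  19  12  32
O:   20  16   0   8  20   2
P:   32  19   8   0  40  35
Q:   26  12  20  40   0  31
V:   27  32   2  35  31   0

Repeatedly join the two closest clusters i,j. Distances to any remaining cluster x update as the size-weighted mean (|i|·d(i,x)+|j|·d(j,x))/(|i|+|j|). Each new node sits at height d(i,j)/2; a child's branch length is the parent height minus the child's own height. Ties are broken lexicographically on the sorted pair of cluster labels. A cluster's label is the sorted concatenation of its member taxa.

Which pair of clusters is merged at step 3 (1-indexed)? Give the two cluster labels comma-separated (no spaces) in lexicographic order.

OV,P

1. join O+V (d=2) ⇒ OV; edges |O|=1, |V|=1
  updated: d(J,OV)=47/2, d(K,OV)=24, d(OV,P)=43/2, d(OV,Q)=51/2
2. join K+Q (d=12) ⇒ KQ; edges |K|=6, |Q|=6
  updated: d(J,KQ)=33, d(KQ,OV)=99/4, d(KQ,P)=59/2
3. join OV+P (d=43/2) ⇒ OPV; edges |OV|=39/4, |P|=43/4
  updated: d(J,OPV)=79/3, d(KQ,OPV)=79/3
4. join J+OPV (d=79/3) ⇒ JOPV; edges |J|=79/6, |OPV|=29/12
  updated: d(JOPV,KQ)=28
5. join JOPV+KQ (d=28) ⇒ JKOPQV; edges |JOPV|=5/6, |KQ|=8
final tree: ((J:79/6,((O:1,V:1):39/4,P:43/4):29/12):5/6,(K:6,Q:6):8)
total length: 707/12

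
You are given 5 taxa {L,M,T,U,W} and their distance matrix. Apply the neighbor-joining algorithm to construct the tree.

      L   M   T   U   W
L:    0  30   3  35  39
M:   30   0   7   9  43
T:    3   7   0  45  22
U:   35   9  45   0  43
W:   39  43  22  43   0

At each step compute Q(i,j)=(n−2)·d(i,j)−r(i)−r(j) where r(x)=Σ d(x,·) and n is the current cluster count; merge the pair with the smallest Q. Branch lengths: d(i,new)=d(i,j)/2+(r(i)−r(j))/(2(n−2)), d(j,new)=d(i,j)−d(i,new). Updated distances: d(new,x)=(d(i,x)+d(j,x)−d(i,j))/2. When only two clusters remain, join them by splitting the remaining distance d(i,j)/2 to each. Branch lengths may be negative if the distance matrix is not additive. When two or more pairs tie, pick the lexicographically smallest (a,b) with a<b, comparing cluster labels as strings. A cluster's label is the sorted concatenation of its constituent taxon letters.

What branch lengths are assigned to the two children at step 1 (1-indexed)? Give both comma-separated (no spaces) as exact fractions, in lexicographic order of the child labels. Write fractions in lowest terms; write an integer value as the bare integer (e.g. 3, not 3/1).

iteration 1: select M,U (d=9, Q=-194); attach at lengths (-8/3, 35/3); label the merged cluster MU
  updated: d(L,MU)=28, d(MU,T)=43/2, d(MU,W)=77/2
iteration 2: select L,T (d=3, Q=-221/2); attach at lengths (59/8, -35/8); label the merged cluster LT
  updated: d(LT,MU)=93/4, d(LT,W)=29
iteration 3: select LT,MU (d=93/4, Q=-363/4); attach at lengths (55/8, 131/8); label the merged cluster LMTU
  updated: d(LMTU,W)=177/8
iteration 4: select LMTU,W (d=177/8); attach at lengths (177/16, 177/16); label the merged cluster LMTUW
final tree: (((L:59/8,T:-35/8):55/8,(M:-8/3,U:35/3):131/8):177/16,W:177/16)
total length: 459/8

-8/3,35/3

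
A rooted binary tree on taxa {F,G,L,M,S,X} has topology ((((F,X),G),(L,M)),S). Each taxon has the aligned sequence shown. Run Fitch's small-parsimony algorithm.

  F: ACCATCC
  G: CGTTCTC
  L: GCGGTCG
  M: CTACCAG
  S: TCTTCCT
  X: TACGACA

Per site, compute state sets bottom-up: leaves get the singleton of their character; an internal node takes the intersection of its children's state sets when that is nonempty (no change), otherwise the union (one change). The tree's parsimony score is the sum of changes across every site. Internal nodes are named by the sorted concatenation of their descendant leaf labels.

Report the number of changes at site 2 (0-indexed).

3

site 0, node FX: F={A} ∪ X={T} → {A,T} (+1)
site 0, node FGX: FX={A,T} ∪ G={C} → {A,C,T} (+1)
site 0, node LM: L={G} ∪ M={C} → {C,G} (+1)
site 0, node FGLMX: FGX={A,C,T} ∩ LM={C,G} → {C} (+0)
site 0, node FGLMSX: FGLMX={C} ∪ S={T} → {C,T} (+1)
site 1, node FX: F={C} ∪ X={A} → {A,C} (+1)
site 1, node FGX: FX={A,C} ∪ G={G} → {A,C,G} (+1)
site 1, node LM: L={C} ∪ M={T} → {C,T} (+1)
site 1, node FGLMX: FGX={A,C,G} ∩ LM={C,T} → {C} (+0)
site 1, node FGLMSX: FGLMX={C} ∩ S={C} → {C} (+0)
site 2, node FX: F={C} ∩ X={C} → {C} (+0)
site 2, node FGX: FX={C} ∪ G={T} → {C,T} (+1)
site 2, node LM: L={G} ∪ M={A} → {A,G} (+1)
site 2, node FGLMX: FGX={C,T} ∪ LM={A,G} → {A,C,G,T} (+1)
site 2, node FGLMSX: FGLMX={A,C,G,T} ∩ S={T} → {T} (+0)
site 3, node FX: F={A} ∪ X={G} → {A,G} (+1)
site 3, node FGX: FX={A,G} ∪ G={T} → {A,G,T} (+1)
site 3, node LM: L={G} ∪ M={C} → {C,G} (+1)
site 3, node FGLMX: FGX={A,G,T} ∩ LM={C,G} → {G} (+0)
site 3, node FGLMSX: FGLMX={G} ∪ S={T} → {G,T} (+1)
site 4, node FX: F={T} ∪ X={A} → {A,T} (+1)
site 4, node FGX: FX={A,T} ∪ G={C} → {A,C,T} (+1)
site 4, node LM: L={T} ∪ M={C} → {C,T} (+1)
site 4, node FGLMX: FGX={A,C,T} ∩ LM={C,T} → {C,T} (+0)
site 4, node FGLMSX: FGLMX={C,T} ∩ S={C} → {C} (+0)
site 5, node FX: F={C} ∩ X={C} → {C} (+0)
site 5, node FGX: FX={C} ∪ G={T} → {C,T} (+1)
site 5, node LM: L={C} ∪ M={A} → {A,C} (+1)
site 5, node FGLMX: FGX={C,T} ∩ LM={A,C} → {C} (+0)
site 5, node FGLMSX: FGLMX={C} ∩ S={C} → {C} (+0)
site 6, node FX: F={C} ∪ X={A} → {A,C} (+1)
site 6, node FGX: FX={A,C} ∩ G={C} → {C} (+0)
site 6, node LM: L={G} ∩ M={G} → {G} (+0)
site 6, node FGLMX: FGX={C} ∪ LM={G} → {C,G} (+1)
site 6, node FGLMSX: FGLMX={C,G} ∪ S={T} → {C,G,T} (+1)
per-site changes: [4, 3, 3, 4, 3, 2, 3]; total = 22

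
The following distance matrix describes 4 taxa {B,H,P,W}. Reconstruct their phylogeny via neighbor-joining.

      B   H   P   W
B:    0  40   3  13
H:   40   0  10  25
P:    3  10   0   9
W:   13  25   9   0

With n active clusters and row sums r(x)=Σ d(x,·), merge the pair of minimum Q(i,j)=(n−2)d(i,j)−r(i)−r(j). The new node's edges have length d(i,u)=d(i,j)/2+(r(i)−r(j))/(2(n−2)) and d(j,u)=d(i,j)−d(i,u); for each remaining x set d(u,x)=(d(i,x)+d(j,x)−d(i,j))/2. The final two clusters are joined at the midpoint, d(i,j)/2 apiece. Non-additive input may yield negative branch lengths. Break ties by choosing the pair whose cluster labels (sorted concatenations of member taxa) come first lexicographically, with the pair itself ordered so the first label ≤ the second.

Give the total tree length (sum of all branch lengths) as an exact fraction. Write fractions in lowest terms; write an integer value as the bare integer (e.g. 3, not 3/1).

step 1: merge (B,W) at d=13, Q=-77; branch lengths B→35/4, W→17/4; new cluster BW
  updated: d(BW,H)=26, d(BW,P)=-1/2
step 2: merge (BW,H) at d=26, Q=-71/2; branch lengths BW→31/4, H→73/4; new cluster BHW
  updated: d(BHW,P)=-33/4
step 3: merge (BHW,P) at d=-33/4; branch lengths BHW→-33/8, P→-33/8; new cluster BHPW
final tree: (((B:35/4,W:17/4):31/4,H:73/4):-33/8,P:-33/8)
total length: 123/4

123/4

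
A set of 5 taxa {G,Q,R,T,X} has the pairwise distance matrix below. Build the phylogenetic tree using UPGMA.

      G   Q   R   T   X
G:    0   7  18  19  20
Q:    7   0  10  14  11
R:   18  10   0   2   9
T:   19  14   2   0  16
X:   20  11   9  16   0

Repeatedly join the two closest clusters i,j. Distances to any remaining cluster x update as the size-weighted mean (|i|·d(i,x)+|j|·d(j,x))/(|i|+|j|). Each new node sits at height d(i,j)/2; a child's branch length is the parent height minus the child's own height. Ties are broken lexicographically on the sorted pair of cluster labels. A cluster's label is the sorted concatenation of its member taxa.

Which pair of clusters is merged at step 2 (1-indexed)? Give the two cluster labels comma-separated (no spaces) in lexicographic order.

iteration 1: select R,T (d=2); attach at lengths (1, 1); label the merged cluster RT
  updated: d(G,RT)=37/2, d(Q,RT)=12, d(RT,X)=25/2
iteration 2: select G,Q (d=7); attach at lengths (7/2, 7/2); label the merged cluster GQ
  updated: d(GQ,RT)=61/4, d(GQ,X)=31/2
iteration 3: select RT,X (d=25/2); attach at lengths (21/4, 25/4); label the merged cluster RTX
  updated: d(GQ,RTX)=46/3
iteration 4: select GQ,RTX (d=46/3); attach at lengths (25/6, 17/12); label the merged cluster GQRTX
final tree: ((G:7/2,Q:7/2):25/6,((R:1,T:1):21/4,X:25/4):17/12)
total length: 313/12

G,Q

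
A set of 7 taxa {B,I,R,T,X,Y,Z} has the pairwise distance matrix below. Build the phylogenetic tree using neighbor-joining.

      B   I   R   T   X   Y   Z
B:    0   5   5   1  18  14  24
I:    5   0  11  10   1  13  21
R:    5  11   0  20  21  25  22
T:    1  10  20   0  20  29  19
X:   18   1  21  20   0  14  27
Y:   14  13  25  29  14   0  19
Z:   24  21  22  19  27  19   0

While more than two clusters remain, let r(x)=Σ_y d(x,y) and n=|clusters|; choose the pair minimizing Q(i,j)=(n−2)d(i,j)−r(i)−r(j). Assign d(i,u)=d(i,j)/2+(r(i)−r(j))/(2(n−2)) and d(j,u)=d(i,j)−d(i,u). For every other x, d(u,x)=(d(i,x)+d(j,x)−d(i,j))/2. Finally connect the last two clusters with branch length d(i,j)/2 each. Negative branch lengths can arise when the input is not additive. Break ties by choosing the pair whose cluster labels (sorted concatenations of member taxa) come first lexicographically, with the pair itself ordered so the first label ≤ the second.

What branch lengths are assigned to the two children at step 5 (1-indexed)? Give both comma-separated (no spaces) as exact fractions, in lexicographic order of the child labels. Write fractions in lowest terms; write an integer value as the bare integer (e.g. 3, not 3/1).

step 1: merge (B,T) at d=1, Q=-161; branch lengths B→-27/10, T→37/10; new cluster BT
  updated: d(BT,I)=7, d(BT,R)=12, d(BT,X)=37/2, d(BT,Y)=21, d(BT,Z)=21
step 2: merge (I,X) at d=1, Q=-261/2; branch lengths I→-49/16, X→65/16; new cluster IX
  updated: d(BT,IX)=49/4, d(IX,R)=31/2, d(IX,Y)=13, d(IX,Z)=47/2
step 3: merge (Y,Z) at d=19, Q=-213/2; branch lengths Y→33/4, Z→43/4; new cluster YZ
  updated: d(BT,YZ)=23/2, d(IX,YZ)=35/4, d(R,YZ)=14
step 4: merge (BT,R) at d=12, Q=-213/4; branch lengths BT→73/16, R→119/16; new cluster BRT
  updated: d(BRT,IX)=63/8, d(BRT,YZ)=27/4
step 5: merge (BRT,IX) at d=63/8, Q=-187/8; branch lengths BRT→47/16, IX→79/16; new cluster BIRTX
  updated: d(BIRTX,YZ)=61/16
step 6: merge (BIRTX,YZ) at d=61/16; branch lengths BIRTX→61/32, YZ→61/32; new cluster BIRTXYZ
final tree: ((((B:-27/10,T:37/10):73/16,R:119/16):47/16,(I:-49/16,X:65/16):79/16):61/32,(Y:33/4,Z:43/4):61/32)
total length: 715/16

47/16,79/16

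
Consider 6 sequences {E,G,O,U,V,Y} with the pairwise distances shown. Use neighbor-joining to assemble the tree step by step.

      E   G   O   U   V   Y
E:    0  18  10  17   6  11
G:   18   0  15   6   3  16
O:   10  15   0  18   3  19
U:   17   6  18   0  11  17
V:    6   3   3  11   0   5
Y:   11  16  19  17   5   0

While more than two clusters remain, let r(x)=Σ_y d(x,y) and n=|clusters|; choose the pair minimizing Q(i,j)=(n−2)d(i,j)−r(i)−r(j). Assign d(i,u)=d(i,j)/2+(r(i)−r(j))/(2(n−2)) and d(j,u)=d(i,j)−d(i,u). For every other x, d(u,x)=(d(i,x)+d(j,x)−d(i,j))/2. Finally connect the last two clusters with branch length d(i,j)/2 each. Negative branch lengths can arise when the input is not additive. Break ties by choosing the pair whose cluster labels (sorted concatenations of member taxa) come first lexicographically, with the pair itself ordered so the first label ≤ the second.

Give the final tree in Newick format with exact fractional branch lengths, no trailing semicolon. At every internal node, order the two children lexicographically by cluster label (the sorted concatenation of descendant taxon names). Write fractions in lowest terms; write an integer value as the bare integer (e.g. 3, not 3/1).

((((E:13/3,O:17/3):9/4,V:-11/4):1/2,(G:13/8,U:35/8):25/4):29/8,Y:29/8)

iteration 1: select G,U (d=6, Q=-103); attach at lengths (13/8, 35/8); label the merged cluster GU
  updated: d(E,GU)=29/2, d(GU,O)=27/2, d(GU,V)=4, d(GU,Y)=27/2
iteration 2: select E,O (d=10, Q=-57); attach at lengths (13/3, 17/3); label the merged cluster EO
  updated: d(EO,GU)=9, d(EO,V)=-1/2, d(EO,Y)=10
iteration 3: select EO,V (d=-1/2, Q=-28); attach at lengths (9/4, -11/4); label the merged cluster EOV
  updated: d(EOV,GU)=27/4, d(EOV,Y)=31/4
iteration 4: select EOV,GU (d=27/4, Q=-28); attach at lengths (1/2, 25/4); label the merged cluster EGOUV
  updated: d(EGOUV,Y)=29/4
iteration 5: select EGOUV,Y (d=29/4); attach at lengths (29/8, 29/8); label the merged cluster EGOUVY
final tree: ((((E:13/3,O:17/3):9/4,V:-11/4):1/2,(G:13/8,U:35/8):25/4):29/8,Y:29/8)
total length: 59/2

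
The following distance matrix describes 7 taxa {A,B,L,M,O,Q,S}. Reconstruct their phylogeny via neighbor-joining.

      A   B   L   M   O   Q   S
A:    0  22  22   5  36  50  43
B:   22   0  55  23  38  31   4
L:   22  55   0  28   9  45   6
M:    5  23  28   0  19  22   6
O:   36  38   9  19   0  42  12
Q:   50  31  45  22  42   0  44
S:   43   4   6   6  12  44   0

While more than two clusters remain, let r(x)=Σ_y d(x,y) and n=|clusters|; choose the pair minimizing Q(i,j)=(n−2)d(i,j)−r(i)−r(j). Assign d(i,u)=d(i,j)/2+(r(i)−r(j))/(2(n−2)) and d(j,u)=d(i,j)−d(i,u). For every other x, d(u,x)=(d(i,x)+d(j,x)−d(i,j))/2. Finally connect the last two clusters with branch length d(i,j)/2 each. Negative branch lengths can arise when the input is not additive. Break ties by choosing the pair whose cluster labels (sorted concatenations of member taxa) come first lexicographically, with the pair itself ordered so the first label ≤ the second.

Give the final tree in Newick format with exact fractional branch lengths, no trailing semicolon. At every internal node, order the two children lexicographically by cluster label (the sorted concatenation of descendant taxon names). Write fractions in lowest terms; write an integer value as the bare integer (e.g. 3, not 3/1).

1. join L+O (d=9, Q=-276) ⇒ LO; edges |L|=27/5, |O|=18/5
  updated: d(A,LO)=49/2, d(B,LO)=42, d(LO,M)=19, d(LO,Q)=39, d(LO,S)=9/2
2. join LO+S (d=9/2, Q=-425/2) ⇒ LOS; edges |LO|=91/16, |S|=-19/16
  updated: d(A,LOS)=63/2, d(B,LOS)=83/4, d(LOS,M)=41/4, d(LOS,Q)=157/4
3. join A+M (d=5, Q=-615/4) ⇒ AM; edges |A|=253/24, |M|=-133/24
  updated: d(AM,B)=20, d(AM,LOS)=147/8, d(AM,Q)=67/2
4. join AM+LOS (d=147/8, Q=-227/2) ⇒ ALMOS; edges |AM|=121/16, |LOS|=173/16
  updated: d(ALMOS,B)=179/16, d(ALMOS,Q)=435/16
5. join ALMOS+B (d=179/16, Q=-555/8) ⇒ ABLMOS; edges |ALMOS|=59/16, |B|=15/2
  updated: d(ABLMOS,Q)=47/2
6. join ABLMOS+Q (d=47/2) ⇒ ABLMOQS; edges |ABLMOS|=47/4, |Q|=47/4
final tree: ((((A:253/24,M:-133/24):121/16,((L:27/5,O:18/5):91/16,S:-19/16):173/16):59/16,B:15/2):47/4,Q:47/4)
total length: 1145/16

((((A:253/24,M:-133/24):121/16,((L:27/5,O:18/5):91/16,S:-19/16):173/16):59/16,B:15/2):47/4,Q:47/4)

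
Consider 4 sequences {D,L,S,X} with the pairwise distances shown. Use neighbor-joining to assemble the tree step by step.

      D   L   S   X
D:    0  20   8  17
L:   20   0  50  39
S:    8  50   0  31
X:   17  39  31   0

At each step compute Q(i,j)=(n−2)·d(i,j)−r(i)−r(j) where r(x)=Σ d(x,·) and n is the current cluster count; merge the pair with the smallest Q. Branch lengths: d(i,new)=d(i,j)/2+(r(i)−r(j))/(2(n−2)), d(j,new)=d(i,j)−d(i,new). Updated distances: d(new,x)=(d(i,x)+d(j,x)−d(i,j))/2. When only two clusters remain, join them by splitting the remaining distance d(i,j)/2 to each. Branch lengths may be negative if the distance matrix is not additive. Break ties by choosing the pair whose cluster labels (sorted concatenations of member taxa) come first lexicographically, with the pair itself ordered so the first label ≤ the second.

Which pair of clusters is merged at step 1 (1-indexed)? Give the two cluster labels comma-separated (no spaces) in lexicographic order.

1. join D+S (d=8, Q=-118) ⇒ DS; edges |D|=-7, |S|=15
  updated: d(DS,L)=31, d(DS,X)=20
2. join DS+L (d=31, Q=-90) ⇒ DLS; edges |DS|=6, |L|=25
  updated: d(DLS,X)=14
3. join DLS+X (d=14) ⇒ DLSX; edges |DLS|=7, |X|=7
final tree: (((D:-7,S:15):6,L:25):7,X:7)
total length: 53

D,S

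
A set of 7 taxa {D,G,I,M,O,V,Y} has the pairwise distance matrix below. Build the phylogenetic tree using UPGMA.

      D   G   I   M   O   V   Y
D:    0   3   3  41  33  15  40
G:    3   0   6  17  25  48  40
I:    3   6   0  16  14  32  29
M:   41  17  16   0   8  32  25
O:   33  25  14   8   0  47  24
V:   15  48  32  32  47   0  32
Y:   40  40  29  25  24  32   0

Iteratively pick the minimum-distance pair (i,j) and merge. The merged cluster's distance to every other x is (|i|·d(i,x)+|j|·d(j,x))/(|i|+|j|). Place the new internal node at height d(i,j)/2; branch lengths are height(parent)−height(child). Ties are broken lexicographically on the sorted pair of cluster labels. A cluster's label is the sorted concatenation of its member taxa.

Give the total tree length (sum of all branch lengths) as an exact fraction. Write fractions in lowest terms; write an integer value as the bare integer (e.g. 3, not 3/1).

iteration 1: select D,G (d=3); attach at lengths (3/2, 3/2); label the merged cluster DG
  updated: d(DG,I)=9/2, d(DG,M)=29, d(DG,O)=29, d(DG,V)=63/2, d(DG,Y)=40
iteration 2: select DG,I (d=9/2); attach at lengths (3/4, 9/4); label the merged cluster DGI
  updated: d(DGI,M)=74/3, d(DGI,O)=24, d(DGI,V)=95/3, d(DGI,Y)=109/3
iteration 3: select M,O (d=8); attach at lengths (4, 4); label the merged cluster MO
  updated: d(DGI,MO)=73/3, d(MO,V)=79/2, d(MO,Y)=49/2
iteration 4: select DGI,MO (d=73/3); attach at lengths (119/12, 49/6); label the merged cluster DGIMO
  updated: d(DGIMO,V)=174/5, d(DGIMO,Y)=158/5
iteration 5: select DGIMO,Y (d=158/5); attach at lengths (109/30, 79/5); label the merged cluster DGIMOY
  updated: d(DGIMOY,V)=103/3
iteration 6: select DGIMOY,V (d=103/3); attach at lengths (41/30, 103/6); label the merged cluster DGIMOVY
final tree: (((((D:3/2,G:3/2):3/4,I:9/4):119/12,(M:4,O:4):49/6):109/30,Y:79/5):41/30,V:103/6)
total length: 1401/20

1401/20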